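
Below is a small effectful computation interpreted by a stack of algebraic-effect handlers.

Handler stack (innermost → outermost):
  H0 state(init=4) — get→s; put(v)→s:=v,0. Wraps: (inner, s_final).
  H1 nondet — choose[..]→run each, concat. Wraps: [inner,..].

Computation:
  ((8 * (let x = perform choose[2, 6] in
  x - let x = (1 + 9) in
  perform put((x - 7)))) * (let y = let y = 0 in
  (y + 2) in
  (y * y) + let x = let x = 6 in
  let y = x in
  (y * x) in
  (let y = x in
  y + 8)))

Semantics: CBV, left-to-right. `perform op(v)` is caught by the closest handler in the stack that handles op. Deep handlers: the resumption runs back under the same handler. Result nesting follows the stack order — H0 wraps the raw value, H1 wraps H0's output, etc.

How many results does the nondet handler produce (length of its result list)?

Answer: 2

Working:
choose[2, 6] @ H1
  branch[0] choose=2:
    put(3) @ H0 ⇒ s:=3
    H0 returns (768, 3)
    H1 returns [(768, 3)]
  branch[1] choose=6:
    put(3) @ H0 ⇒ s:=3
    H0 returns (2304, 3)
    H1 returns [(2304, 3)]
= [(768, 3), (2304, 3)]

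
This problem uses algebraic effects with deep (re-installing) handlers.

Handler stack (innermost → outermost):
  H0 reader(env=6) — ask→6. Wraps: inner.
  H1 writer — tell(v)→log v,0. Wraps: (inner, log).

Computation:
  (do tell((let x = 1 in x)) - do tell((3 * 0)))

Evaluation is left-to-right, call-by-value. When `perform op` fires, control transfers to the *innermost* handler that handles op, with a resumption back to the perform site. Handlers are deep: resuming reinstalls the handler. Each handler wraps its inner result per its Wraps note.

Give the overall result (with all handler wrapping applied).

Evaluation trace:
tell(1) @ H1 ⇒ log+=1
tell(0) @ H1 ⇒ log+=0
H0 returns 0
H1 returns (0, (1, 0))
= (0, (1, 0))

Answer: (0, (1, 0))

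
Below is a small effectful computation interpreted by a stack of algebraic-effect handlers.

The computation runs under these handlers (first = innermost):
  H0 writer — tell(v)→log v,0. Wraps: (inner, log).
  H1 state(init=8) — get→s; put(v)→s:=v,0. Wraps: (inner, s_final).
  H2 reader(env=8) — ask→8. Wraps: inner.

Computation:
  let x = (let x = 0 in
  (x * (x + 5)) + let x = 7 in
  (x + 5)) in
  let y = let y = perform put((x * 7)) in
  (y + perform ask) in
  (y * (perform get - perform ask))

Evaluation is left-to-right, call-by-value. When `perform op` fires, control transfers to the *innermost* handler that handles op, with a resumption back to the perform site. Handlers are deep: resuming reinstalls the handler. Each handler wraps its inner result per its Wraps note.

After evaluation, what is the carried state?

Evaluation trace:
put(84) @ H1 ⇒ s:=84
ask @ H2 ⇒ 8
get @ H1 ⇒ 84
ask @ H2 ⇒ 8
H0 returns (608, ())
H1 returns ((608, ()), 84)
H2 returns ((608, ()), 84)
= ((608, ()), 84)

Answer: 84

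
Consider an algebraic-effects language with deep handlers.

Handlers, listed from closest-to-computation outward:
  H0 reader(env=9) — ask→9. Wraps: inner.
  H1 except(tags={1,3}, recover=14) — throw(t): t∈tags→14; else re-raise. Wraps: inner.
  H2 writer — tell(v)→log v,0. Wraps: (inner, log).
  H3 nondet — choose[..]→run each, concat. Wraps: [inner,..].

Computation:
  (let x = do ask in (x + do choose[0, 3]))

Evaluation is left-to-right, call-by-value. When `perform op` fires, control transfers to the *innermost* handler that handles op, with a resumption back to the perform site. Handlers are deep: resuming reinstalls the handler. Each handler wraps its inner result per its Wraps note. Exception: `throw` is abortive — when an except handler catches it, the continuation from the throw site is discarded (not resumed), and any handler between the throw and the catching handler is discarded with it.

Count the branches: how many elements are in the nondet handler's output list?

Working:
ask @ H0 ⇒ 9
choose[0, 3] @ H3
  branch[0] choose=0:
    H0 returns 9
    H1 returns 9
    H2 returns (9, ())
    H3 returns [(9, ())]
  branch[1] choose=3:
    H0 returns 12
    H1 returns 12
    H2 returns (12, ())
    H3 returns [(12, ())]
= [(9, ()), (12, ())]

Answer: 2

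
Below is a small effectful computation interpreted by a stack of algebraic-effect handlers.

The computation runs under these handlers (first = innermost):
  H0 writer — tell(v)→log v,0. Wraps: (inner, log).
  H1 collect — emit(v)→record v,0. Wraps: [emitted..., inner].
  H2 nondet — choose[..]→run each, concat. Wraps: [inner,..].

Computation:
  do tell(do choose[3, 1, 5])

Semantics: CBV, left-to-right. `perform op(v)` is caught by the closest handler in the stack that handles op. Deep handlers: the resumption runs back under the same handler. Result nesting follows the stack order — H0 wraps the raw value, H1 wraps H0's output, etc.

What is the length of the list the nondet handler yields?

Answer: 3

Working:
choose[3, 1, 5] @ H2
  branch[0] choose=3:
    tell(3) @ H0 ⇒ log+=3
    H0 returns (0, (3))
    H1 returns [(0, (3))]
    H2 returns [[(0, (3))]]
  branch[1] choose=1:
    tell(1) @ H0 ⇒ log+=1
    H0 returns (0, (1))
    H1 returns [(0, (1))]
    H2 returns [[(0, (1))]]
  branch[2] choose=5:
    tell(5) @ H0 ⇒ log+=5
    H0 returns (0, (5))
    H1 returns [(0, (5))]
    H2 returns [[(0, (5))]]
= [[(0, (3))], [(0, (1))], [(0, (5))]]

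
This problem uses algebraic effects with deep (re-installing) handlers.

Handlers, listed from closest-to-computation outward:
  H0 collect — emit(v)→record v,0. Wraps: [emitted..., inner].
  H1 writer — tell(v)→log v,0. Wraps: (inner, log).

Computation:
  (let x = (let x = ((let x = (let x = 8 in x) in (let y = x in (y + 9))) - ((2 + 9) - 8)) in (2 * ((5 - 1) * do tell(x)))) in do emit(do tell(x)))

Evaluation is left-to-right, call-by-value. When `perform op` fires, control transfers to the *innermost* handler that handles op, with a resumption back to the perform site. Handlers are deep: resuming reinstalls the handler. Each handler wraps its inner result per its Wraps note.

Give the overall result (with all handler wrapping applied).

Answer: ([0, 0], (14, 0))

Working:
tell(14) @ H1 ⇒ log+=14
tell(0) @ H1 ⇒ log+=0
emit(0) @ H0 ⇒ out+=0
H0 returns [0, 0]
H1 returns ([0, 0], (14, 0))
= ([0, 0], (14, 0))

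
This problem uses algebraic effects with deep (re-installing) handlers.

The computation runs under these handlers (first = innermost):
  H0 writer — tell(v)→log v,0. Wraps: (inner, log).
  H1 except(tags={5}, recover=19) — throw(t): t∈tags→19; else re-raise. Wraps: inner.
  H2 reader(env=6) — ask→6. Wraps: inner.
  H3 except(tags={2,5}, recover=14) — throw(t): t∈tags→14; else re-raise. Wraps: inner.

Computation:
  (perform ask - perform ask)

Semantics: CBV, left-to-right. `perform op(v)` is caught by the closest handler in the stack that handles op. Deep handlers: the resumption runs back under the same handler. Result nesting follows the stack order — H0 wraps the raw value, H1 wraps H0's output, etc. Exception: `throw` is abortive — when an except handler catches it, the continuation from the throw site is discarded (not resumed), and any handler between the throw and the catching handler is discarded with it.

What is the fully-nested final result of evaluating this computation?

Step-by-step:
ask @ H2 ⇒ 6
ask @ H2 ⇒ 6
H0 returns (0, ())
H1 returns (0, ())
H2 returns (0, ())
H3 returns (0, ())
= (0, ())

Answer: (0, ())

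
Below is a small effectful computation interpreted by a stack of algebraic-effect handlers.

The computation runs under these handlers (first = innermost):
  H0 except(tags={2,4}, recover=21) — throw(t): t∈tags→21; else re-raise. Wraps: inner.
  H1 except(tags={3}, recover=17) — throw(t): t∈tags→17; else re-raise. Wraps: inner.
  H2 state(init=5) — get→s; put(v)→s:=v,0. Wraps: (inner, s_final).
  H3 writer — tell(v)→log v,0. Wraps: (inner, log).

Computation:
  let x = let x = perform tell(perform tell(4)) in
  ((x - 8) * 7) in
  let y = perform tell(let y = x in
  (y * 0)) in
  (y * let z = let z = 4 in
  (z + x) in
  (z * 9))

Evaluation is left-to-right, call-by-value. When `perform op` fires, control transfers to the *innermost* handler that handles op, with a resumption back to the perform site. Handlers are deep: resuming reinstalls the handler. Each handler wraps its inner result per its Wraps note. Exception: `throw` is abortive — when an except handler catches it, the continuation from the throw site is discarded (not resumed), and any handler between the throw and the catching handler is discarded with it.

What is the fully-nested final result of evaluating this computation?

Answer: ((0, 5), (4, 0, 0))

Step-by-step:
tell(4) @ H3 ⇒ log+=4
tell(0) @ H3 ⇒ log+=0
tell(0) @ H3 ⇒ log+=0
H0 returns 0
H1 returns 0
H2 returns (0, 5)
H3 returns ((0, 5), (4, 0, 0))
= ((0, 5), (4, 0, 0))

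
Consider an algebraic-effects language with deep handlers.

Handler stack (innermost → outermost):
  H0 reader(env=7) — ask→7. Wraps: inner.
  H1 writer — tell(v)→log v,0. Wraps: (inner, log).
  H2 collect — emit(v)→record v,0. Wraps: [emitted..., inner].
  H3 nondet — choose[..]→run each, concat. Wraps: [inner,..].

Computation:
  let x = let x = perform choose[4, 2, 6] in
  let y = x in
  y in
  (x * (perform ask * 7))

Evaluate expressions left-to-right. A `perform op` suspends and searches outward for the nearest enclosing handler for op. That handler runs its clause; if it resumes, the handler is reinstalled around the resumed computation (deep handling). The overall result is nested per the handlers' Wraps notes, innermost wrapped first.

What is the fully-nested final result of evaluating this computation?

Step-by-step:
choose[4, 2, 6] @ H3
  branch[0] choose=4:
    ask @ H0 ⇒ 7
    H0 returns 196
    H1 returns (196, ())
    H2 returns [(196, ())]
    H3 returns [[(196, ())]]
  branch[1] choose=2:
    ask @ H0 ⇒ 7
    H0 returns 98
    H1 returns (98, ())
    H2 returns [(98, ())]
    H3 returns [[(98, ())]]
  branch[2] choose=6:
    ask @ H0 ⇒ 7
    H0 returns 294
    H1 returns (294, ())
    H2 returns [(294, ())]
    H3 returns [[(294, ())]]
= [[(196, ())], [(98, ())], [(294, ())]]

Answer: [[(196, ())], [(98, ())], [(294, ())]]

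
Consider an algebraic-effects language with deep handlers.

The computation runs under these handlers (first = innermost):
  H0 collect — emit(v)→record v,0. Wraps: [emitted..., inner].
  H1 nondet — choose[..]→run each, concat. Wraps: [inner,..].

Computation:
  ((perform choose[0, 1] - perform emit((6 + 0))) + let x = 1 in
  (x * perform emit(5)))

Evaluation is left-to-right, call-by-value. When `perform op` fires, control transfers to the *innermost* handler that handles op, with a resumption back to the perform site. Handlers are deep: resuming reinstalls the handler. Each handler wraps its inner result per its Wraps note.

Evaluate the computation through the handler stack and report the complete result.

Answer: [[6, 5, 0], [6, 5, 1]]

Step-by-step:
choose[0, 1] @ H1
  branch[0] choose=0:
    emit(6) @ H0 ⇒ out+=6
    emit(5) @ H0 ⇒ out+=5
    H0 returns [6, 5, 0]
    H1 returns [[6, 5, 0]]
  branch[1] choose=1:
    emit(6) @ H0 ⇒ out+=6
    emit(5) @ H0 ⇒ out+=5
    H0 returns [6, 5, 1]
    H1 returns [[6, 5, 1]]
= [[6, 5, 0], [6, 5, 1]]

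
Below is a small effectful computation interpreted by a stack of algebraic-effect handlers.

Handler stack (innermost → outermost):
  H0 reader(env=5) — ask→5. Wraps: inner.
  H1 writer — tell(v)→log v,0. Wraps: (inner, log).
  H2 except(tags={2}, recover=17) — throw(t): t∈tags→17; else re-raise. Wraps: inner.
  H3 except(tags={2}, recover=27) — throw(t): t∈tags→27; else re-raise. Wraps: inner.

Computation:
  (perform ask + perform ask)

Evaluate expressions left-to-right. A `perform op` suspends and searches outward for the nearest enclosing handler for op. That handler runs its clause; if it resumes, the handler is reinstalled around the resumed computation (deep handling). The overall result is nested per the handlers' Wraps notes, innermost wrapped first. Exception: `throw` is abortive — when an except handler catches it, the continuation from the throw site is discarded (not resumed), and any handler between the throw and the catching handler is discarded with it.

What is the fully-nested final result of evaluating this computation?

Answer: (10, ())

Evaluation trace:
ask @ H0 ⇒ 5
ask @ H0 ⇒ 5
H0 returns 10
H1 returns (10, ())
H2 returns (10, ())
H3 returns (10, ())
= (10, ())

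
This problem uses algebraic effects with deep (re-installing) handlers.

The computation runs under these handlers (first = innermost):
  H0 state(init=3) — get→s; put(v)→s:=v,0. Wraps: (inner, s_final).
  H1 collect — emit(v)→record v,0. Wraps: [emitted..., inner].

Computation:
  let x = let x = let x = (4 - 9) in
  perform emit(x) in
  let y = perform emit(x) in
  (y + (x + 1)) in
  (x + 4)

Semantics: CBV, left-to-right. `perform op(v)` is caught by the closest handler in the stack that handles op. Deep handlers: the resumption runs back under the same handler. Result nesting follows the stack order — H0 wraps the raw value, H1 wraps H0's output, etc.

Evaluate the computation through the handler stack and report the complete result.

Step-by-step:
emit(-5) @ H1 ⇒ out+=-5
emit(0) @ H1 ⇒ out+=0
H0 returns (5, 3)
H1 returns [-5, 0, (5, 3)]
= [-5, 0, (5, 3)]

Answer: [-5, 0, (5, 3)]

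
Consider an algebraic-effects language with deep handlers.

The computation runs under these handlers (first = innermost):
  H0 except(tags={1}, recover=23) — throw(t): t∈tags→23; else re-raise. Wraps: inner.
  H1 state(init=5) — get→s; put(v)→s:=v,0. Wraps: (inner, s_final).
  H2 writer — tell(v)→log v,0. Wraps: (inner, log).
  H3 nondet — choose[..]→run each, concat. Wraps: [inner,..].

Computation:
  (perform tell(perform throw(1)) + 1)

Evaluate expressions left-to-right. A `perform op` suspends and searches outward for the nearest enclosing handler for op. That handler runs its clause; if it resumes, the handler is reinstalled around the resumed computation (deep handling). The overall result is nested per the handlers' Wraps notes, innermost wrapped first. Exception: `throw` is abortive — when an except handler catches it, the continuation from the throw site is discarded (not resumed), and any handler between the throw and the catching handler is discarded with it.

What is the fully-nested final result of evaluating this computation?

Answer: [((23, 5), ())]

Evaluation trace:
throw(1) @ H0 caught ⇒ 23
H1 returns (23, 5)
H2 returns ((23, 5), ())
H3 returns [((23, 5), ())]
= [((23, 5), ())]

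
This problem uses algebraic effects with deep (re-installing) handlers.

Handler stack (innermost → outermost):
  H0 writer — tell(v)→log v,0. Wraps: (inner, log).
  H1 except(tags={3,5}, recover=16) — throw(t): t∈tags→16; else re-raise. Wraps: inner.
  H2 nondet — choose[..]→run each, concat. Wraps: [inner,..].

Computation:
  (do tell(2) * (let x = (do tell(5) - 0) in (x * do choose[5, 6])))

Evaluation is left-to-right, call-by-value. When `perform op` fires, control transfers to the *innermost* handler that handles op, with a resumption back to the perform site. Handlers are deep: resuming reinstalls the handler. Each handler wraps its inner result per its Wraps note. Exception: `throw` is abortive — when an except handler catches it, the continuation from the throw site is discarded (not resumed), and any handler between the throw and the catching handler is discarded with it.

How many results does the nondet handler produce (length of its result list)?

Evaluation trace:
tell(2) @ H0 ⇒ log+=2
tell(5) @ H0 ⇒ log+=5
choose[5, 6] @ H2
  branch[0] choose=5:
    H0 returns (0, (2, 5))
    H1 returns (0, (2, 5))
    H2 returns [(0, (2, 5))]
  branch[1] choose=6:
    H0 returns (0, (2, 5))
    H1 returns (0, (2, 5))
    H2 returns [(0, (2, 5))]
= [(0, (2, 5)), (0, (2, 5))]

Answer: 2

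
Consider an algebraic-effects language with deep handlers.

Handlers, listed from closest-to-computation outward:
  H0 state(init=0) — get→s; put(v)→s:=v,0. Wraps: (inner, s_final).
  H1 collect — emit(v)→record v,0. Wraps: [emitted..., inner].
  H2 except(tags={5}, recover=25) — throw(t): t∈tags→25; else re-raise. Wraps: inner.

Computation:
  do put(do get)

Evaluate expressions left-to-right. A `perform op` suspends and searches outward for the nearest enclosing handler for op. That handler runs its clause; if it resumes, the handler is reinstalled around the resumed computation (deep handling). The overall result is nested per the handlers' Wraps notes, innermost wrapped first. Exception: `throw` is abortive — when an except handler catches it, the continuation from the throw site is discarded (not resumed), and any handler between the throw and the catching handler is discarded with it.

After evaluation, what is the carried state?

Evaluation trace:
get @ H0 ⇒ 0
put(0) @ H0 ⇒ s:=0
H0 returns (0, 0)
H1 returns [(0, 0)]
H2 returns [(0, 0)]
= [(0, 0)]

Answer: 0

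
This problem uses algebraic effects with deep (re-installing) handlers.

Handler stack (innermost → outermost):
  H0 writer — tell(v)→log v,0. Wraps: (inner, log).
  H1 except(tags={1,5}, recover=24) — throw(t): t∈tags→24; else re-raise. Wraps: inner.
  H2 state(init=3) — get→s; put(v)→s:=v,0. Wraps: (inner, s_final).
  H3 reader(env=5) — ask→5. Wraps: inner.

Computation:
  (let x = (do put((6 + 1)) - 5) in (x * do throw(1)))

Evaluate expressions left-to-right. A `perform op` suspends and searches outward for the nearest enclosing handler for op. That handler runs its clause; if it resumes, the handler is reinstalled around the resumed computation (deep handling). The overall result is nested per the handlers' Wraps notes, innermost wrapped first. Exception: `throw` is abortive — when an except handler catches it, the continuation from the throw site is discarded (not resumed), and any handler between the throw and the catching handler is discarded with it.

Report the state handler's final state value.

Answer: 7

Evaluation trace:
put(7) @ H2 ⇒ s:=7
throw(1) @ H1 caught ⇒ 24
H2 returns (24, 7)
H3 returns (24, 7)
= (24, 7)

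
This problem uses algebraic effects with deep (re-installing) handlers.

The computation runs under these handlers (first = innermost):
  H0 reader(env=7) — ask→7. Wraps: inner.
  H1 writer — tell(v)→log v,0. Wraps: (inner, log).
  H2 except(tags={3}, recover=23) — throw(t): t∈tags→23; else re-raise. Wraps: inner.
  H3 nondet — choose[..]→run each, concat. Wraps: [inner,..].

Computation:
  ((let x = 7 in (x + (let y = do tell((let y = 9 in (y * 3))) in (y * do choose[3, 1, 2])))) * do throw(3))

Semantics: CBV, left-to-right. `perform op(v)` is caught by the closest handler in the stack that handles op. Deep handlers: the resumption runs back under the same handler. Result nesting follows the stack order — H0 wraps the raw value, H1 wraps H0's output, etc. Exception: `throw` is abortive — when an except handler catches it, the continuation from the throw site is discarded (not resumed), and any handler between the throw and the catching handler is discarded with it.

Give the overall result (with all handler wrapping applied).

Answer: [23, 23, 23]

Evaluation trace:
tell(27) @ H1 ⇒ log+=27
choose[3, 1, 2] @ H3
  branch[0] choose=3:
    throw(3) @ H2 caught ⇒ 23
    H3 returns [23]
  branch[1] choose=1:
    throw(3) @ H2 caught ⇒ 23
    H3 returns [23]
  branch[2] choose=2:
    throw(3) @ H2 caught ⇒ 23
    H3 returns [23]
= [23, 23, 23]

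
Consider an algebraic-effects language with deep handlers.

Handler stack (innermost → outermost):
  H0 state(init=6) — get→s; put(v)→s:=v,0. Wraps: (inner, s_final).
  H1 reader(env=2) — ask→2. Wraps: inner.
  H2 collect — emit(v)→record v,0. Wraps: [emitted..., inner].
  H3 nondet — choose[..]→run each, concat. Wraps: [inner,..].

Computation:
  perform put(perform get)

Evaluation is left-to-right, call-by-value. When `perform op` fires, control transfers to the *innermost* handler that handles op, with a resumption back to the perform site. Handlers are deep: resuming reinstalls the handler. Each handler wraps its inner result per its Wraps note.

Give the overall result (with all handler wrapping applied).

Step-by-step:
get @ H0 ⇒ 6
put(6) @ H0 ⇒ s:=6
H0 returns (0, 6)
H1 returns (0, 6)
H2 returns [(0, 6)]
H3 returns [[(0, 6)]]
= [[(0, 6)]]

Answer: [[(0, 6)]]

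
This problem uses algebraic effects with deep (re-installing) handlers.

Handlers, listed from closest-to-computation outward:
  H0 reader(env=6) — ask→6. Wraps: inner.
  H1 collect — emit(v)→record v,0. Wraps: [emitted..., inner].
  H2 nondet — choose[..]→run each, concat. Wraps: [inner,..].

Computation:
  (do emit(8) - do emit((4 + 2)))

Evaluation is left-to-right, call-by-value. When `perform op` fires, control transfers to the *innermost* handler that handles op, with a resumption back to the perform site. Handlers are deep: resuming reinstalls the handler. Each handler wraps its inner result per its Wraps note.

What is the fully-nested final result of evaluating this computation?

Answer: [[8, 6, 0]]

Step-by-step:
emit(8) @ H1 ⇒ out+=8
emit(6) @ H1 ⇒ out+=6
H0 returns 0
H1 returns [8, 6, 0]
H2 returns [[8, 6, 0]]
= [[8, 6, 0]]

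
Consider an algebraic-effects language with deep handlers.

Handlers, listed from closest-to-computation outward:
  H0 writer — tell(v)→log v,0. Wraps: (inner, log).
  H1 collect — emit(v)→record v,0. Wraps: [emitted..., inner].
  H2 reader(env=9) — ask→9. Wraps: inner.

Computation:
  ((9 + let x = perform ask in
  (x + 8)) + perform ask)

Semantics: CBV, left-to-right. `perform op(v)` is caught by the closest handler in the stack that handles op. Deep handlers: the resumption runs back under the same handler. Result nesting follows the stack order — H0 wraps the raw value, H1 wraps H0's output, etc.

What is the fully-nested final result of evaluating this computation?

Answer: [(35, ())]

Working:
ask @ H2 ⇒ 9
ask @ H2 ⇒ 9
H0 returns (35, ())
H1 returns [(35, ())]
H2 returns [(35, ())]
= [(35, ())]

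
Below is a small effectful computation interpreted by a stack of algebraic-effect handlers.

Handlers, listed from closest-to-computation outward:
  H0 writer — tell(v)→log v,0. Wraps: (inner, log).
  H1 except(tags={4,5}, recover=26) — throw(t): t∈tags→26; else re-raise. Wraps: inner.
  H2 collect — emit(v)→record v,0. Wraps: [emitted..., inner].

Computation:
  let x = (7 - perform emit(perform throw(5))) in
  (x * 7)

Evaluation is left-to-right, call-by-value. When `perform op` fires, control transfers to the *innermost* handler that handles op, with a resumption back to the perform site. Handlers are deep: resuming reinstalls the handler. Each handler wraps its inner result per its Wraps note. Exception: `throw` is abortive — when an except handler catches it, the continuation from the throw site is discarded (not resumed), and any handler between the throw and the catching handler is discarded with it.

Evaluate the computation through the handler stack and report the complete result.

Step-by-step:
throw(5) @ H1 caught ⇒ 26
H2 returns [26]
= [26]

Answer: [26]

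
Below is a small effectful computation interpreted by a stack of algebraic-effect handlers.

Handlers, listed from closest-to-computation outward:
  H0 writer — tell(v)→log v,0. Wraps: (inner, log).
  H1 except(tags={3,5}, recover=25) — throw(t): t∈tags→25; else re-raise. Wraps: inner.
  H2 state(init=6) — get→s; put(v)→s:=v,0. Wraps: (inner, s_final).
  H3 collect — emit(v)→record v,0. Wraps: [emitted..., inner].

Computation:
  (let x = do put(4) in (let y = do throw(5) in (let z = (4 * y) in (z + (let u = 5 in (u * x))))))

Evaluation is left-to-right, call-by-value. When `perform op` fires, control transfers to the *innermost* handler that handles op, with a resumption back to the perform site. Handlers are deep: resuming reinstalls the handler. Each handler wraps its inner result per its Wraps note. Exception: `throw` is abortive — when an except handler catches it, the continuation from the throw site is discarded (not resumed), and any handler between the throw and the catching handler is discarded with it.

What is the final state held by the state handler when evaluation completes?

Working:
put(4) @ H2 ⇒ s:=4
throw(5) @ H1 caught ⇒ 25
H2 returns (25, 4)
H3 returns [(25, 4)]
= [(25, 4)]

Answer: 4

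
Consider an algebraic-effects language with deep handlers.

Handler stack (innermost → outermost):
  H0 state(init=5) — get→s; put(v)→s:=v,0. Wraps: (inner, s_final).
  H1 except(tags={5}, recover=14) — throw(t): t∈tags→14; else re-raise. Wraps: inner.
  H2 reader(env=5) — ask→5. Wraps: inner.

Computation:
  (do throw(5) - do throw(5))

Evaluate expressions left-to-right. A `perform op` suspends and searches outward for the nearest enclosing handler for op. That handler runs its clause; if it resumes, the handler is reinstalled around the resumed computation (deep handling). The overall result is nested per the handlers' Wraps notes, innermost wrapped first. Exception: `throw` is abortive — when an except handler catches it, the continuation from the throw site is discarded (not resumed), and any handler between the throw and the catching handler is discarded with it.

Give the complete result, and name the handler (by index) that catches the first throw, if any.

Working:
throw(5) @ H1 caught ⇒ 14
H2 returns 14
= 14

Answer: 14 ; first throw caught by: H1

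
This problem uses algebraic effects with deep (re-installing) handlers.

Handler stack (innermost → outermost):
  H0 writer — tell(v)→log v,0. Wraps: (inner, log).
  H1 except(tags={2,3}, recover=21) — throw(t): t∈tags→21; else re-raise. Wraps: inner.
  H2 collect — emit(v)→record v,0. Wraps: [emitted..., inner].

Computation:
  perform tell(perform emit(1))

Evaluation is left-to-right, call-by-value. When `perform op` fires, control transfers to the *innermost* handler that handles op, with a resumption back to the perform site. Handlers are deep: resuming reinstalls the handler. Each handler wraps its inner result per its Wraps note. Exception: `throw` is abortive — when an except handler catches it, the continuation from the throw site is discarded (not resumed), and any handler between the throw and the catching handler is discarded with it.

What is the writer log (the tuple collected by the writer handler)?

Step-by-step:
emit(1) @ H2 ⇒ out+=1
tell(0) @ H0 ⇒ log+=0
H0 returns (0, (0))
H1 returns (0, (0))
H2 returns [1, (0, (0))]
= [1, (0, (0))]

Answer: (0)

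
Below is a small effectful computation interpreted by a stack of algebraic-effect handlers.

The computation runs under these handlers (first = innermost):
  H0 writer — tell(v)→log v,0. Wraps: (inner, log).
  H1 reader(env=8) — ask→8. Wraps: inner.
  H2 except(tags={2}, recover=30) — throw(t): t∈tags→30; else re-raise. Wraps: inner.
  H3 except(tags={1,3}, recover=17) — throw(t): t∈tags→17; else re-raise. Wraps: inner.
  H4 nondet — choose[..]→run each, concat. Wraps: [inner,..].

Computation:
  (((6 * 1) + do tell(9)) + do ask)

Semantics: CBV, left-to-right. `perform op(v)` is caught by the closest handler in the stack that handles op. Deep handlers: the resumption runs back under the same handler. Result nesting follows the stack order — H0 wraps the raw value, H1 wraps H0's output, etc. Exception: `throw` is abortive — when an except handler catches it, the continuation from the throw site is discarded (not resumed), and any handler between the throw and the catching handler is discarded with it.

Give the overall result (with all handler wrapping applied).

Evaluation trace:
tell(9) @ H0 ⇒ log+=9
ask @ H1 ⇒ 8
H0 returns (14, (9))
H1 returns (14, (9))
H2 returns (14, (9))
H3 returns (14, (9))
H4 returns [(14, (9))]
= [(14, (9))]

Answer: [(14, (9))]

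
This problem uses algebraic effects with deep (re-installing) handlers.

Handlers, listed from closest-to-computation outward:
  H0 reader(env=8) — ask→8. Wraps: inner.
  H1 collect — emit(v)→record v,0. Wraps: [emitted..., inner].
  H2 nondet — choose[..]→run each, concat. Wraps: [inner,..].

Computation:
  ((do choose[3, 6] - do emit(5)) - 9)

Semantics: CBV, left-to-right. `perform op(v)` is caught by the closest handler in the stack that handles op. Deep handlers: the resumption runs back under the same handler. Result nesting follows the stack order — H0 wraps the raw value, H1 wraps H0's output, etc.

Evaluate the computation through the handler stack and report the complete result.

Evaluation trace:
choose[3, 6] @ H2
  branch[0] choose=3:
    emit(5) @ H1 ⇒ out+=5
    H0 returns -6
    H1 returns [5, -6]
    H2 returns [[5, -6]]
  branch[1] choose=6:
    emit(5) @ H1 ⇒ out+=5
    H0 returns -3
    H1 returns [5, -3]
    H2 returns [[5, -3]]
= [[5, -6], [5, -3]]

Answer: [[5, -6], [5, -3]]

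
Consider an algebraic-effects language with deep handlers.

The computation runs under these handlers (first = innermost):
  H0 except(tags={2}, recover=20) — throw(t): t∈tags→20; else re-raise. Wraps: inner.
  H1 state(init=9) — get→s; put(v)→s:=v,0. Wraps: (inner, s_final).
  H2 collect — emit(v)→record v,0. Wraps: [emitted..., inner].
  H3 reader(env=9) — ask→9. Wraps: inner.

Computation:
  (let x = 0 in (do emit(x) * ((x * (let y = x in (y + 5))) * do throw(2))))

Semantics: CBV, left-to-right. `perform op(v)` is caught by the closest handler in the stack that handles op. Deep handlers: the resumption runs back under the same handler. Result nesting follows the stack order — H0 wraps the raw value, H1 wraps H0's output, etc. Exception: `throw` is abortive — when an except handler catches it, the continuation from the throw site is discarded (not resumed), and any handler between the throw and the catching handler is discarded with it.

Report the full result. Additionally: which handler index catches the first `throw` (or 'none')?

Answer: [0, (20, 9)] ; first throw caught by: H0

Evaluation trace:
emit(0) @ H2 ⇒ out+=0
throw(2) @ H0 caught ⇒ 20
H1 returns (20, 9)
H2 returns [0, (20, 9)]
H3 returns [0, (20, 9)]
= [0, (20, 9)]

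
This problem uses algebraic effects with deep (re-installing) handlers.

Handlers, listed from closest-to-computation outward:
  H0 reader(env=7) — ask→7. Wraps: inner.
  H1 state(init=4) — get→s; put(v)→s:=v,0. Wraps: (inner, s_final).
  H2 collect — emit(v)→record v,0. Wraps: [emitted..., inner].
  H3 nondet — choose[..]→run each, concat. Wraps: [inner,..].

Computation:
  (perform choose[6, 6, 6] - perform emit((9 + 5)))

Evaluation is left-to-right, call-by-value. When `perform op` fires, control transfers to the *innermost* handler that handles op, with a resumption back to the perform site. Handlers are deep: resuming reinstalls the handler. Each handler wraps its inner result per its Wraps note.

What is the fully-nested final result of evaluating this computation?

Answer: [[14, (6, 4)], [14, (6, 4)], [14, (6, 4)]]

Working:
choose[6, 6, 6] @ H3
  branch[0] choose=6:
    emit(14) @ H2 ⇒ out+=14
    H0 returns 6
    H1 returns (6, 4)
    H2 returns [14, (6, 4)]
    H3 returns [[14, (6, 4)]]
  branch[1] choose=6:
    emit(14) @ H2 ⇒ out+=14
    H0 returns 6
    H1 returns (6, 4)
    H2 returns [14, (6, 4)]
    H3 returns [[14, (6, 4)]]
  branch[2] choose=6:
    emit(14) @ H2 ⇒ out+=14
    H0 returns 6
    H1 returns (6, 4)
    H2 returns [14, (6, 4)]
    H3 returns [[14, (6, 4)]]
= [[14, (6, 4)], [14, (6, 4)], [14, (6, 4)]]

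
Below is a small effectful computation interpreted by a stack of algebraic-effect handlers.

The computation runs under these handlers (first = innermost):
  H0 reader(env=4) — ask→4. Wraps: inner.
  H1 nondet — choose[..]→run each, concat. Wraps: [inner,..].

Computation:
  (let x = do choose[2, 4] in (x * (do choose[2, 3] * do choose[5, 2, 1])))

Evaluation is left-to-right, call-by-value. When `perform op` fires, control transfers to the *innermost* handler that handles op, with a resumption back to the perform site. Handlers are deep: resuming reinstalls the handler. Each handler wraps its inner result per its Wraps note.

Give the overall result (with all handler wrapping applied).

Answer: [20, 8, 4, 30, 12, 6, 40, 16, 8, 60, 24, 12]

Evaluation trace:
choose[2, 4] @ H1
  branch[0] choose=2:
    choose[2, 3] @ H1
      branch[0] choose=2:
        choose[5, 2, 1] @ H1
          branch[0] choose=5:
            H0 returns 20
            H1 returns [20]
          branch[1] choose=2:
            H0 returns 8
            H1 returns [8]
          branch[2] choose=1:
            H0 returns 4
            H1 returns [4]
      branch[1] choose=3:
        choose[5, 2, 1] @ H1
          branch[0] choose=5:
            H0 returns 30
            H1 returns [30]
          branch[1] choose=2:
            H0 returns 12
            H1 returns [12]
          branch[2] choose=1:
            H0 returns 6
            H1 returns [6]
  branch[1] choose=4:
    choose[2, 3] @ H1
      branch[0] choose=2:
        choose[5, 2, 1] @ H1
          branch[0] choose=5:
            H0 returns 40
            H1 returns [40]
          branch[1] choose=2:
            H0 returns 16
            H1 returns [16]
          branch[2] choose=1:
            H0 returns 8
            H1 returns [8]
      branch[1] choose=3:
        choose[5, 2, 1] @ H1
          branch[0] choose=5:
            H0 returns 60
            H1 returns [60]
          branch[1] choose=2:
            H0 returns 24
            H1 returns [24]
          branch[2] choose=1:
            H0 returns 12
            H1 returns [12]
= [20, 8, 4, 30, 12, 6, 40, 16, 8, 60, 24, 12]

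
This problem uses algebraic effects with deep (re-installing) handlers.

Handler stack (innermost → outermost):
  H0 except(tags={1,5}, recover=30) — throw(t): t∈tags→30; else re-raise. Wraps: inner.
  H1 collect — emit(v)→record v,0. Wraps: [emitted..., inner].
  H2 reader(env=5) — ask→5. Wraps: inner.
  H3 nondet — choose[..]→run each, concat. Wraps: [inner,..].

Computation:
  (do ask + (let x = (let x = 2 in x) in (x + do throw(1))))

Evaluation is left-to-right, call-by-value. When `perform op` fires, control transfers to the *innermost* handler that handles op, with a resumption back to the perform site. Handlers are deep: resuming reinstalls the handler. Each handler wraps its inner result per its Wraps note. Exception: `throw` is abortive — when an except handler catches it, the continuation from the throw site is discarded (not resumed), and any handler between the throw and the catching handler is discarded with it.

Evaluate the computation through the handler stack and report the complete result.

Answer: [[30]]

Working:
ask @ H2 ⇒ 5
throw(1) @ H0 caught ⇒ 30
H1 returns [30]
H2 returns [30]
H3 returns [[30]]
= [[30]]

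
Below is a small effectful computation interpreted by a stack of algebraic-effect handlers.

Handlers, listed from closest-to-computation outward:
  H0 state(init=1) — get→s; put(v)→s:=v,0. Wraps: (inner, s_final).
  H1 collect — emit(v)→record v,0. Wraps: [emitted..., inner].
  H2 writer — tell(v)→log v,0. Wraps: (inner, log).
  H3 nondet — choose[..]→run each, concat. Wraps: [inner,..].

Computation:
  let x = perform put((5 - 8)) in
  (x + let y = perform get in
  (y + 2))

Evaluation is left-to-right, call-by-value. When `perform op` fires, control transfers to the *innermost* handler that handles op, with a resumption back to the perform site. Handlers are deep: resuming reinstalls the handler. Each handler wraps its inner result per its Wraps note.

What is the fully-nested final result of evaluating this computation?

Answer: [([(-1, -3)], ())]

Working:
put(-3) @ H0 ⇒ s:=-3
get @ H0 ⇒ -3
H0 returns (-1, -3)
H1 returns [(-1, -3)]
H2 returns ([(-1, -3)], ())
H3 returns [([(-1, -3)], ())]
= [([(-1, -3)], ())]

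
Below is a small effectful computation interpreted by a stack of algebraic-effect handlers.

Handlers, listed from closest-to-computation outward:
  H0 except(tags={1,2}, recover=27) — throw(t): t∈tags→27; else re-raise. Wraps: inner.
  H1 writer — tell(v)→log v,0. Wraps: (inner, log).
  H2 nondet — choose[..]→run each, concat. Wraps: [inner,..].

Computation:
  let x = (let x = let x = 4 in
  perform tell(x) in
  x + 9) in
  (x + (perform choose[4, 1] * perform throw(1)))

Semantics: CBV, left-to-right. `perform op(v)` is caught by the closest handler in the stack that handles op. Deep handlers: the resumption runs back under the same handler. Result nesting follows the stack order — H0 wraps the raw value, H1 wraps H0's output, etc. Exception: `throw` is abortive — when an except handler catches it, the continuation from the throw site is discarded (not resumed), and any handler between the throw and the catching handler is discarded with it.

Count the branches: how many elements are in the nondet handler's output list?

Answer: 2

Step-by-step:
tell(4) @ H1 ⇒ log+=4
choose[4, 1] @ H2
  branch[0] choose=4:
    throw(1) @ H0 caught ⇒ 27
    H1 returns (27, (4))
    H2 returns [(27, (4))]
  branch[1] choose=1:
    throw(1) @ H0 caught ⇒ 27
    H1 returns (27, (4))
    H2 returns [(27, (4))]
= [(27, (4)), (27, (4))]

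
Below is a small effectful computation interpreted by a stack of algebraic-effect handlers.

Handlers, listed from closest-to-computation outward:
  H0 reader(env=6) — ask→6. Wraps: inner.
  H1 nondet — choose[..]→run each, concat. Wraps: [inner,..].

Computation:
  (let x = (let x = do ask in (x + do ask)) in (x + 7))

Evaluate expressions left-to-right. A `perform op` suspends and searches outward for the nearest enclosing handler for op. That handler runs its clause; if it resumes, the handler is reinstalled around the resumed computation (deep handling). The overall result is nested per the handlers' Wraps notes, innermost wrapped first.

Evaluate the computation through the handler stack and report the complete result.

Evaluation trace:
ask @ H0 ⇒ 6
ask @ H0 ⇒ 6
H0 returns 19
H1 returns [19]
= [19]

Answer: [19]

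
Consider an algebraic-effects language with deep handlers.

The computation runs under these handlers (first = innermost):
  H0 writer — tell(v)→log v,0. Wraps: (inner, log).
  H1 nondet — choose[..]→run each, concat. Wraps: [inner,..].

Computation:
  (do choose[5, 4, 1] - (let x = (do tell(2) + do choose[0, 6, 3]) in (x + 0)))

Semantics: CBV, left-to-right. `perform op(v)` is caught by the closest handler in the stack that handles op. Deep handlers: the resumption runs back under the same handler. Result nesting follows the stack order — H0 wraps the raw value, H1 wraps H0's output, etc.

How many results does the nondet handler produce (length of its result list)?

Answer: 9

Step-by-step:
choose[5, 4, 1] @ H1
  branch[0] choose=5:
    tell(2) @ H0 ⇒ log+=2
    choose[0, 6, 3] @ H1
      branch[0] choose=0:
        H0 returns (5, (2))
        H1 returns [(5, (2))]
      branch[1] choose=6:
        H0 returns (-1, (2))
        H1 returns [(-1, (2))]
      branch[2] choose=3:
        H0 returns (2, (2))
        H1 returns [(2, (2))]
  branch[1] choose=4:
    tell(2) @ H0 ⇒ log+=2
    choose[0, 6, 3] @ H1
      branch[0] choose=0:
        H0 returns (4, (2))
        H1 returns [(4, (2))]
      branch[1] choose=6:
        H0 returns (-2, (2))
        H1 returns [(-2, (2))]
      branch[2] choose=3:
        H0 returns (1, (2))
        H1 returns [(1, (2))]
  branch[2] choose=1:
    tell(2) @ H0 ⇒ log+=2
    choose[0, 6, 3] @ H1
      branch[0] choose=0:
        H0 returns (1, (2))
        H1 returns [(1, (2))]
      branch[1] choose=6:
        H0 returns (-5, (2))
        H1 returns [(-5, (2))]
      branch[2] choose=3:
        H0 returns (-2, (2))
        H1 returns [(-2, (2))]
= [(5, (2)), (-1, (2)), (2, (2)), (4, (2)), (-2, (2)), (1, (2)), (1, (2)), (-5, (2)), (-2, (2))]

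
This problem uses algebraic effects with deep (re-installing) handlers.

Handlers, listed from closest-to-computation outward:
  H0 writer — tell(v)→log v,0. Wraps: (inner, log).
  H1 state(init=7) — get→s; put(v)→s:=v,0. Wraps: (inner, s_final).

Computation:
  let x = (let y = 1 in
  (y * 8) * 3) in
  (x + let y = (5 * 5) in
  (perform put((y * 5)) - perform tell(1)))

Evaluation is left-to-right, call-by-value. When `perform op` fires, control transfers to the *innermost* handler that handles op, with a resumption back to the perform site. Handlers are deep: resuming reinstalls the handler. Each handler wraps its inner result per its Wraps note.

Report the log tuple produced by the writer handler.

Step-by-step:
put(125) @ H1 ⇒ s:=125
tell(1) @ H0 ⇒ log+=1
H0 returns (24, (1))
H1 returns ((24, (1)), 125)
= ((24, (1)), 125)

Answer: (1)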